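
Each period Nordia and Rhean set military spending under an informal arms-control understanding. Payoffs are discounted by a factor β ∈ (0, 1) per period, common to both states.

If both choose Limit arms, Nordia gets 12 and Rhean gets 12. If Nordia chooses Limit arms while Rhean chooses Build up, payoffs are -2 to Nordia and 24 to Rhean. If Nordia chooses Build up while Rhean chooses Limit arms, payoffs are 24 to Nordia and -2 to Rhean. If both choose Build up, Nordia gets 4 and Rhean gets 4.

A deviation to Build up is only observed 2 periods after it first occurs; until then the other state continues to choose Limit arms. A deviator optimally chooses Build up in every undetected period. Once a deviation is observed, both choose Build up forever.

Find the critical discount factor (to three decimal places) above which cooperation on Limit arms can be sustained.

0.775

A deviator earns 24 for 2 periods, then 4 forever; cooperating earns 12 forever. Multiplying the IC by (1−β):
12 ≥ 24(1−β^2) + 4β^2, so 20·β^2 ≥ 12 and β^2 ≥ 3/5.
β ≥ (3/5)^(1/2) ≈ 0.775.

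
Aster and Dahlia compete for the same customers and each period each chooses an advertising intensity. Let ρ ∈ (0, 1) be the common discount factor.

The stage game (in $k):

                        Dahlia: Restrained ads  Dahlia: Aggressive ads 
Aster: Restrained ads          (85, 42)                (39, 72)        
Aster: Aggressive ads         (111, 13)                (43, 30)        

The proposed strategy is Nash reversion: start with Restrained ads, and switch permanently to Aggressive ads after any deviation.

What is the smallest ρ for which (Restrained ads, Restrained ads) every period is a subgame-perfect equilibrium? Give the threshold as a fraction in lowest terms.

5/7

For Aster: deviation gain 111−85 = 26, per-period punishment loss 85−43 = 42. IC gives ρ ≥ 26/68 = 13/34.
For Dahlia: gain 30, loss 12 per period, so ρ ≥ 30/42 = 5/7.
The tighter constraint is Dahlia's, so cooperation needs ρ ≥ 5/7.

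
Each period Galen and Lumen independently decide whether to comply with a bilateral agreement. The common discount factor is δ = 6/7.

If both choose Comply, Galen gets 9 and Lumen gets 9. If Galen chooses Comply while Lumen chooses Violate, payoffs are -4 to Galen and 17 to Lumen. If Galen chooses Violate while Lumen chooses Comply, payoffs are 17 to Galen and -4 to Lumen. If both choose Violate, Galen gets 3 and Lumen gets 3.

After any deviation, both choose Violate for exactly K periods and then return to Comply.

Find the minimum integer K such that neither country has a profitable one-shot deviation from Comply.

IC: δ(1−δ^K)/(1−δ) ≥ (17−9)/(9−3) = 4/3.
With δ = 6/7: need 1 − δ^K ≥ 4/3·(1−6/7)/(6/7), i.e. δ^K ≤ 0.7778.
Since (6/7)^1 = 0.8571 and (6/7)^2 = 0.7347, the smallest such K is 2.

2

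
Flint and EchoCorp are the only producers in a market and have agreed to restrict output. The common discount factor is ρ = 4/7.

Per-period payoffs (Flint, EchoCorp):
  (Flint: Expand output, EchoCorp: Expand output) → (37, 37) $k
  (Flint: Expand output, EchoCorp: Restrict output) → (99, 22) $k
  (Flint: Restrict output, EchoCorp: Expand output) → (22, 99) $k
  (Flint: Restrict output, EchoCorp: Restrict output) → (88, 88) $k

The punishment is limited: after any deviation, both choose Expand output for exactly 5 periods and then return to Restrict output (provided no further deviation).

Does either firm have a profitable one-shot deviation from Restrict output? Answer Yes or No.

No

A one-shot deviation gives 99 now, then 37 for 5 periods, then back to 88.
Gain from deviating: (99−88) today; loss: (88−37) in each of the next 5 periods.
No-deviation condition: (88−37)(ρ+…+ρ^5) ≥ 99−88, i.e. ρ+…+ρ^5 ≥ 11/51.
At ρ = 4/7: ρ+…+ρ^5 = 1.2521 ≥ 0.2157.
So cooperation is sustainable.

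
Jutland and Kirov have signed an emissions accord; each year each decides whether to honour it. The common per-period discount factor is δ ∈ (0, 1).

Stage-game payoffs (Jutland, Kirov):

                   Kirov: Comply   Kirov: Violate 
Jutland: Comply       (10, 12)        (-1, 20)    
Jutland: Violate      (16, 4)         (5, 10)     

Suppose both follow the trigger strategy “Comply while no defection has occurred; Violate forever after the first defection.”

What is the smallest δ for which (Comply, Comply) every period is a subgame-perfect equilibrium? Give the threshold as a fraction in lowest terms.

4/5

Jutland: cooperation gives 10 each period; deviation gives 16 once then 5 forever.
  10/(1−δ) ≥ 16 + 5δ/(1−δ) ⇒ δ ≥ 6/11.
Kirov: cooperation gives 12 each period; deviation gives 20 once then 10 forever.
  δ ≥ 8/10 = 4/5.
Both must hold, so the binding constraint is Kirov's: δ ≥ 4/5.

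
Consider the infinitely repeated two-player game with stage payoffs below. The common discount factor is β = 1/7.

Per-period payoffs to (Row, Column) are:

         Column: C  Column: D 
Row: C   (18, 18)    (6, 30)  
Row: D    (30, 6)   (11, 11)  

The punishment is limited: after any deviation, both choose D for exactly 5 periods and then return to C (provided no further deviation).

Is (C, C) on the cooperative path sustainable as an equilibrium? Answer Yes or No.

No

Comparing payoff streams over the 6 periods until play realigns: cooperate → 18(1+β+…+β^5); deviate → 30 + 11(β+…+β^5).
Cooperation is sustained iff (18−11)(β+…+β^5) ≥ 30−18.
β+…+β^5 = 1/7·(1−(1/7)^5)/(1−1/7) = 0.1667, and (30−18)/(18−11) = 1.7143.
0.1667 < 1.7143, so cooperation is not sustainable.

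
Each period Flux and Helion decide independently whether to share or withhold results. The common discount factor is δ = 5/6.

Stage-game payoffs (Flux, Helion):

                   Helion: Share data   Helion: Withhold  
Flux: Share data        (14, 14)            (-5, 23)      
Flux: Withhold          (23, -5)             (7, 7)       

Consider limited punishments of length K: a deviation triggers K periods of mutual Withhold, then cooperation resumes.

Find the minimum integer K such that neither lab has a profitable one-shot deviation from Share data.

2

No profitable deviation requires (14−7)(δ+…+δ^K) ≥ 23−14, i.e. δ+…+δ^K ≥ 9/7 ≈ 1.2857.
With δ = 5/6, the partial sums are K=1: 0.8333, K=2: 1.5278.
K = 2 is the first length at which the sum reaches 1.2857.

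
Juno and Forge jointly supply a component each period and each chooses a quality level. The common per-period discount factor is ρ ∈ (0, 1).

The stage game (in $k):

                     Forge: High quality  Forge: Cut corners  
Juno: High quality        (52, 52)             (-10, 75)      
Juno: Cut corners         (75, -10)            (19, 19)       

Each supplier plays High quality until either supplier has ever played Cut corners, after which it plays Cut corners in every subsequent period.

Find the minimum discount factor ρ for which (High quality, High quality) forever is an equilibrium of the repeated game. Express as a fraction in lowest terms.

One-period gain from deviating is 75 − 52 = 23. The loss is 52 − 19 = 33 in every subsequent period, with present value 33·ρ/(1−ρ).
Deviation is unprofitable when 33·ρ/(1−ρ) ≥ 23, i.e. ρ/(1−ρ) ≥ 23/33.
Equivalently ρ ≥ 23/(23+33) = 23/56.

23/56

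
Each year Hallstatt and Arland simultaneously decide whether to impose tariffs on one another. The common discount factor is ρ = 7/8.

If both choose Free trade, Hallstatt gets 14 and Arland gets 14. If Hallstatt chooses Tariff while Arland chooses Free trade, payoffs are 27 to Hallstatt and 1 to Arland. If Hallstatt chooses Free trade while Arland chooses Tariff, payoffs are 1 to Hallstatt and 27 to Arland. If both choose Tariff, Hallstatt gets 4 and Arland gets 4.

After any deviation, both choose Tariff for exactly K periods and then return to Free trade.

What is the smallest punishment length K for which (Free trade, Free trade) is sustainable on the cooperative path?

2

No profitable deviation requires (14−4)(ρ+…+ρ^K) ≥ 27−14, i.e. ρ+…+ρ^K ≥ 13/10 ≈ 1.3000.
With ρ = 7/8, the partial sums are K=1: 0.8750, K=2: 1.6406.
K = 2 is the first length at which the sum reaches 1.3000.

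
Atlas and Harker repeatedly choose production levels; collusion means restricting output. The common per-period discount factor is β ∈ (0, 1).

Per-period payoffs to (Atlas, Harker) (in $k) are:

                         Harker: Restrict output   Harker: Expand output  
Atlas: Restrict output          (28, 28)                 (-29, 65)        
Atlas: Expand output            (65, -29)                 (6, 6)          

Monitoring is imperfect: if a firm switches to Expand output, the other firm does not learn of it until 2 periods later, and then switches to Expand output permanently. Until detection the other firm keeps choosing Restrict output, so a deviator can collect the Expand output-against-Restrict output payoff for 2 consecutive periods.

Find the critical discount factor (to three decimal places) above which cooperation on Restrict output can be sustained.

Deviating for the 2 undetected periods gains 65−28 = 37 per period over cooperation, then loses 28−6 = 22 per period forever once punishment starts.
Gain: 37(1 + β + … + β^1); loss: 22·β^2/(1−β).
No profitable deviation ⇔ 37(1−β^2) ≤ 22·β^2, i.e. β^2 ≥ 37/(37+22) = 37/59.
Hence β ≥ (37/59)^(1/2) ≈ 0.792.

0.792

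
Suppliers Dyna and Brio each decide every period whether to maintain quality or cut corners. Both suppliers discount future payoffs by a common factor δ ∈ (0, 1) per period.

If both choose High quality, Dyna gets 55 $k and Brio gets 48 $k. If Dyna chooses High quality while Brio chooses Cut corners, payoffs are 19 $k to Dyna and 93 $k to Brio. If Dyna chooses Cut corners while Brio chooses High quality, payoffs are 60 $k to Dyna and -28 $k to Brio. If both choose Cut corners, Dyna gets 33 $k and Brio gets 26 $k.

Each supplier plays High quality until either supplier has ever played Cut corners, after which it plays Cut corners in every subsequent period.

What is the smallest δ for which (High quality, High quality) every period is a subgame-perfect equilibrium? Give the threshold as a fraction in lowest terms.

Dyna: cooperation gives 55 each period; deviation gives 60 once then 33 forever.
  55/(1−δ) ≥ 60 + 33δ/(1−δ) ⇒ δ ≥ 5/27.
Brio: cooperation gives 48 each period; deviation gives 93 once then 26 forever.
  δ ≥ 45/67.
Both must hold, so the binding constraint is Brio's: δ ≥ 45/67.

45/67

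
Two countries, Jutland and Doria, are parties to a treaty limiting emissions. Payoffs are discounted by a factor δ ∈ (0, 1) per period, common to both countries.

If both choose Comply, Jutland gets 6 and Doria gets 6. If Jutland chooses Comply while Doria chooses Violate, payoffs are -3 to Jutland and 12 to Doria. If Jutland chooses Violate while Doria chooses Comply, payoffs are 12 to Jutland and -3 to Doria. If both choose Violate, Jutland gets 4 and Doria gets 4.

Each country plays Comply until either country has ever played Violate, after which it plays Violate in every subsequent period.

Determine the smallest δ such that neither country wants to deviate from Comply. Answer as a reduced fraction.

6/(1−δ) ≥ 12 + 4δ/(1−δ)
6 ≥ 12 − 8δ
δ ≥ 6/8 = 3/4.

3/4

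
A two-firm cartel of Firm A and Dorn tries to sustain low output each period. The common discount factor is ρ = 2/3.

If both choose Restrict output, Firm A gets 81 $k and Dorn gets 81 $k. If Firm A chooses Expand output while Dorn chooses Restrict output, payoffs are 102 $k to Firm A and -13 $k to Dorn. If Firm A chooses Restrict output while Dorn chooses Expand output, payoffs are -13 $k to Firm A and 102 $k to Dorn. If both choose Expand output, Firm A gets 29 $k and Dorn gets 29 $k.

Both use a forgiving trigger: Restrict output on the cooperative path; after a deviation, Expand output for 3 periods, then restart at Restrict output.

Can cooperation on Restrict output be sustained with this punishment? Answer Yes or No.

Yes

A one-shot deviation gives 102 now, then 29 for 3 periods, then back to 81.
Gain from deviating: (102−81) today; loss: (81−29) in each of the next 3 periods.
No-deviation condition: (81−29)(ρ+…+ρ^3) ≥ 102−81, i.e. ρ+…+ρ^3 ≥ 21/52.
At ρ = 2/3: ρ+…+ρ^3 = 1.4074 ≥ 0.4038.
So cooperation is sustainable.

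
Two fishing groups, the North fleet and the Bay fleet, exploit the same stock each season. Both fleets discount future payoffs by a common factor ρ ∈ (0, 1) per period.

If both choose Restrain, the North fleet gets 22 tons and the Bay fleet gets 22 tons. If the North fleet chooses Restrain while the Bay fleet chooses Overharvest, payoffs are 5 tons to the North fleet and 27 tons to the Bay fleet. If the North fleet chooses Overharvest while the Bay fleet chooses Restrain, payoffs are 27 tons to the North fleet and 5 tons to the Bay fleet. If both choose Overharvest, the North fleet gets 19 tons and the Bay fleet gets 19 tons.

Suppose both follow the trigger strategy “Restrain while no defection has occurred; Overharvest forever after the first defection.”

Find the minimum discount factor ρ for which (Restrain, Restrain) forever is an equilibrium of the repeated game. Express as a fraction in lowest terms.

5/8

Cooperation forever yields 22 each period: 22/(1−ρ).
Deviating yields 27 once, then 19 forever: 27 + 19ρ/(1−ρ).
No profitable deviation requires 22/(1−ρ) ≥ 27 + 19ρ/(1−ρ).
Multiplying by (1−ρ): 22 ≥ 27(1−ρ) + 19ρ = 27 − 8ρ.
So 8ρ ≥ 5, i.e. ρ ≥ 5/8.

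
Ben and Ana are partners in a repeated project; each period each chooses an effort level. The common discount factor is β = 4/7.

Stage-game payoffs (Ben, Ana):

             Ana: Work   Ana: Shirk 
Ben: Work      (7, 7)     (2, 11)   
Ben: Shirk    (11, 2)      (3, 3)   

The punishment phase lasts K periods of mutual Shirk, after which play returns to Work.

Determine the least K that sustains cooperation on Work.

IC: β(1−β^K)/(1−β) ≥ (11−7)/(7−3) = 1.
With β = 4/7: need 1 − β^K ≥ 1·(1−4/7)/(4/7), i.e. β^K ≤ 0.2500.
Since (4/7)^2 = 0.3265 and (4/7)^3 = 0.1866, the smallest such K is 3.

3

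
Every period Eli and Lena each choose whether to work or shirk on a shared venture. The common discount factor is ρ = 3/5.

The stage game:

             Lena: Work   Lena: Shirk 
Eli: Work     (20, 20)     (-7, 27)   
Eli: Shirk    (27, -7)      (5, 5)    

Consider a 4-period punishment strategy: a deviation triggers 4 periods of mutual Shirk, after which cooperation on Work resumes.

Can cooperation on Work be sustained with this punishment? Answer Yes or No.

Yes

Comparing payoff streams over the 5 periods until play realigns: cooperate → 20(1+ρ+…+ρ^4); deviate → 27 + 5(ρ+…+ρ^4).
Cooperation is sustained iff (20−5)(ρ+…+ρ^4) ≥ 27−20.
ρ+…+ρ^4 = 3/5·(1−(3/5)^4)/(1−3/5) = 1.3056, and (27−20)/(20−5) = 0.4667.
1.3056 ≥ 0.4667, so cooperation is sustainable.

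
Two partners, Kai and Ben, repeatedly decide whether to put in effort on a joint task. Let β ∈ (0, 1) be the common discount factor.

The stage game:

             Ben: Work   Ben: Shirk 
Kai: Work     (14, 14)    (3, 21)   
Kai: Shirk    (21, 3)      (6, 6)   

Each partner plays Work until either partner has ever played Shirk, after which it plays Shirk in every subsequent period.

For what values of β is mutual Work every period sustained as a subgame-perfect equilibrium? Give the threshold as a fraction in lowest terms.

Cooperation forever yields 14 each period: 14/(1−β).
Deviating yields 21 once, then 6 forever: 21 + 6β/(1−β).
No profitable deviation requires 14/(1−β) ≥ 21 + 6β/(1−β).
Multiplying by (1−β): 14 ≥ 21(1−β) + 6β = 21 − 15β.
So 15β ≥ 7, i.e. β ≥ 7/15.

7/15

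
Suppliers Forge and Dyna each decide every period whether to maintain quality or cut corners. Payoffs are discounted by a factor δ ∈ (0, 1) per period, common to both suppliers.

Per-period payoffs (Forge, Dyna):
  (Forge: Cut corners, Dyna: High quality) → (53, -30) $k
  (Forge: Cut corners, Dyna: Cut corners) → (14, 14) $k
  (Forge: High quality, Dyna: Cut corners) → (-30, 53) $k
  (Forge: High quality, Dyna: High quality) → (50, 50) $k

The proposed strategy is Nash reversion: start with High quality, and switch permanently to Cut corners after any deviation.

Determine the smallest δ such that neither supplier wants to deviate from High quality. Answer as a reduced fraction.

1/13

50/(1−δ) ≥ 53 + 14δ/(1−δ)
50 ≥ 53 − 39δ
δ ≥ 3/39 = 1/13.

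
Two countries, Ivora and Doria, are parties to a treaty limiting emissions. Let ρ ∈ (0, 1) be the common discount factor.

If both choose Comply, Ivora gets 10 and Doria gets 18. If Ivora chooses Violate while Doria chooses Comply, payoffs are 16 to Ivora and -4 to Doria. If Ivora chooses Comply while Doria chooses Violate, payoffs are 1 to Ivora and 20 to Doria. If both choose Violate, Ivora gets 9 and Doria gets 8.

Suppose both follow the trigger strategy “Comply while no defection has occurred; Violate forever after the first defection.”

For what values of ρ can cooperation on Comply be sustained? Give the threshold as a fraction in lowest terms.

Ivora: cooperation gives 10 each period; deviation gives 16 once then 9 forever.
  10/(1−ρ) ≥ 16 + 9ρ/(1−ρ) ⇒ ρ ≥ 6/7.
Doria: cooperation gives 18 each period; deviation gives 20 once then 8 forever.
  ρ ≥ 2/12 = 1/6.
Both must hold, so the binding constraint is Ivora's: ρ ≥ 6/7.

6/7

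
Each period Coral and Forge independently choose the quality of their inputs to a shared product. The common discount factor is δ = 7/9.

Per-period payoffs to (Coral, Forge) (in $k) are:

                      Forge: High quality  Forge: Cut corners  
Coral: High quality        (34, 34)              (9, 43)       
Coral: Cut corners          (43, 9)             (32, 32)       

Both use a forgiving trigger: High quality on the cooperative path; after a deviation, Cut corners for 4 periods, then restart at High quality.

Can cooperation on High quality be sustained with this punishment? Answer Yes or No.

No

IC: δ+…+δ^4 ≥ (43−34)/(34−32) = 9/2.
At δ = 7/9: partial sum = 2.2192 < 4.5000. Cooperation not sustainable.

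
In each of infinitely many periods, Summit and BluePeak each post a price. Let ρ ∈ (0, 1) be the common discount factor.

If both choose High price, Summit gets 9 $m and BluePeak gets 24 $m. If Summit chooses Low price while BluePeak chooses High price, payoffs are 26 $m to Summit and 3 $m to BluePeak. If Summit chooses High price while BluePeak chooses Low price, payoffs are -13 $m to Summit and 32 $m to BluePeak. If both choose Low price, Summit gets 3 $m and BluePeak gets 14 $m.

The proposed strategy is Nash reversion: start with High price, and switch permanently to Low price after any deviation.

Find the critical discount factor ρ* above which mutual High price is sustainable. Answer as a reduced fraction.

17/23

For Summit: deviation gain 26−9 = 17, per-period punishment loss 9−3 = 6. IC gives ρ ≥ 17/23.
For BluePeak: gain 8, loss 10 per period, so ρ ≥ 8/18 = 4/9.
The tighter constraint is Summit's, so cooperation needs ρ ≥ 17/23.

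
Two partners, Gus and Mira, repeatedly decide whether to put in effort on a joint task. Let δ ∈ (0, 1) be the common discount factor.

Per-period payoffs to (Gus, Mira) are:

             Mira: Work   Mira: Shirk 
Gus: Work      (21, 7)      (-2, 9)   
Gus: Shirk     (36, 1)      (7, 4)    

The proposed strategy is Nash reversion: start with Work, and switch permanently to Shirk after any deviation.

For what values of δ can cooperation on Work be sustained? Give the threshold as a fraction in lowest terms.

15/29

For Gus: deviation gain 36−21 = 15, per-period punishment loss 21−7 = 14. IC gives δ ≥ 15/29.
For Mira: gain 2, loss 3 per period, so δ ≥ 2/5.
The tighter constraint is Gus's, so cooperation needs δ ≥ 15/29.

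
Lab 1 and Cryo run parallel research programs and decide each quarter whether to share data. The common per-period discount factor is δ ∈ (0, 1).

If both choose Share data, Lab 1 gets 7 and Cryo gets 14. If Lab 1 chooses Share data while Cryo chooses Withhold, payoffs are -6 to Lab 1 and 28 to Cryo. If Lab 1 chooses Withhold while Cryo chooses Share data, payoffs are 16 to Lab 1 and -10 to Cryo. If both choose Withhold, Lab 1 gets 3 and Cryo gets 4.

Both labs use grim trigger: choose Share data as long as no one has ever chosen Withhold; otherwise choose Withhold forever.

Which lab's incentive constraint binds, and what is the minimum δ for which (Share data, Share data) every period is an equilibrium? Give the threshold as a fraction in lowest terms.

Lab 1; δ ≥ 9/13

Lab 1: cooperation gives 7 each period; deviation gives 16 once then 3 forever.
  7/(1−δ) ≥ 16 + 3δ/(1−δ) ⇒ δ ≥ 9/13.
Cryo: cooperation gives 14 each period; deviation gives 28 once then 4 forever.
  δ ≥ 14/24 = 7/12.
Both must hold, so the binding constraint is Lab 1's: δ ≥ 9/13.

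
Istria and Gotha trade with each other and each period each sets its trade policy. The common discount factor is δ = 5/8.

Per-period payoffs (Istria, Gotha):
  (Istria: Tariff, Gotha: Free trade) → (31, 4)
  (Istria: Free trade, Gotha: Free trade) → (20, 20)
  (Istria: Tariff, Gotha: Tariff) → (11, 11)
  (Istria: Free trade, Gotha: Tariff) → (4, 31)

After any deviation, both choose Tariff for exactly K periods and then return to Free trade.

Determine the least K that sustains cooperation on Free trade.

IC: δ(1−δ^K)/(1−δ) ≥ (31−20)/(20−11) = 11/9.
With δ = 5/8: need 1 − δ^K ≥ 11/9·(1−5/8)/(5/8), i.e. δ^K ≤ 0.2667.
Since (5/8)^2 = 0.3906 and (5/8)^3 = 0.2441, the smallest such K is 3.

3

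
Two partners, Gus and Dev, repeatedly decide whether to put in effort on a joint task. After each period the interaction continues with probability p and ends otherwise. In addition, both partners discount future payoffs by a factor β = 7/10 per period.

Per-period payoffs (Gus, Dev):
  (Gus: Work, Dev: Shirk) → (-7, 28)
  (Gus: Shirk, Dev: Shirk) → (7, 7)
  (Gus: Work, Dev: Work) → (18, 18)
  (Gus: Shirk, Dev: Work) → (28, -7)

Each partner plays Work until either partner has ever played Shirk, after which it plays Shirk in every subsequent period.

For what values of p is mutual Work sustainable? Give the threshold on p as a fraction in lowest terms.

With continuation probability p and discount β, the effective per-period discount factor is βp.
Grim-trigger IC: βp ≥ (28−18)/(28−7) = 10/21.
So p ≥ (10/21)/(7/10) = 100/147.

100/147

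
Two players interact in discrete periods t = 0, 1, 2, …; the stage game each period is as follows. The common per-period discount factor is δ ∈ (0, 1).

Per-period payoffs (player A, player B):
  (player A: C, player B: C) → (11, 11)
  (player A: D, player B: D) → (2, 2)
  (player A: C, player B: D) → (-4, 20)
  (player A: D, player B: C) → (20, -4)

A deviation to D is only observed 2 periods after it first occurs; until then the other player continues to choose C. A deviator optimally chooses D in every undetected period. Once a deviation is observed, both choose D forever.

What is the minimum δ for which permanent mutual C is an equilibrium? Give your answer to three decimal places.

Deviating for the 2 undetected periods gains 20−11 = 9 per period over cooperation, then loses 11−2 = 9 per period forever once punishment starts.
Gain: 9(1 + δ + … + δ^1); loss: 9·δ^2/(1−δ).
No profitable deviation ⇔ 9(1−δ^2) ≤ 9·δ^2, i.e. δ^2 ≥ 9/(9+9) = 1/2.
Hence δ ≥ (1/2)^(1/2) ≈ 0.707.

0.707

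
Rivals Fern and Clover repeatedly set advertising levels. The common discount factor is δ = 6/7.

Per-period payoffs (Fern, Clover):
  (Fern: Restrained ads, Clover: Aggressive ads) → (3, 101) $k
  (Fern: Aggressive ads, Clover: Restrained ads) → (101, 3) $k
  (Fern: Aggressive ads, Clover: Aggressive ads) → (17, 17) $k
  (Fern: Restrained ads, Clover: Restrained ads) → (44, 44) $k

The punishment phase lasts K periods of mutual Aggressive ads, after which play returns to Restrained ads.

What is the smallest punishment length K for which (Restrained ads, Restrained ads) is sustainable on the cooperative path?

Need Σ_{k=1}^{K} δ^k ≥ (101−44)/(44−17) = 2.1111 at δ = 6/7.
At K = 2 the sum is 1.5918 < 2.1111; at K = 3 it is 2.2216 ≥ 2.1111.
So the minimum punishment length is K = 3.

3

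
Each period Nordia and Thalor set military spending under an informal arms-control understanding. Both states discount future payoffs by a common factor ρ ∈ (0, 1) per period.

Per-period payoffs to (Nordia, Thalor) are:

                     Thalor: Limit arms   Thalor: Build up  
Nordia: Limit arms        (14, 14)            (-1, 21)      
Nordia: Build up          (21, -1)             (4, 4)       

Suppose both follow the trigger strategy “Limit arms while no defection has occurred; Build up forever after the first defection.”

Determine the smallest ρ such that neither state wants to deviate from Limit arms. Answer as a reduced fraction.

7/17

Cooperation forever yields 14 each period: 14/(1−ρ).
Deviating yields 21 once, then 4 forever: 21 + 4ρ/(1−ρ).
No profitable deviation requires 14/(1−ρ) ≥ 21 + 4ρ/(1−ρ).
Multiplying by (1−ρ): 14 ≥ 21(1−ρ) + 4ρ = 21 − 17ρ.
So 17ρ ≥ 7, i.e. ρ ≥ 7/17.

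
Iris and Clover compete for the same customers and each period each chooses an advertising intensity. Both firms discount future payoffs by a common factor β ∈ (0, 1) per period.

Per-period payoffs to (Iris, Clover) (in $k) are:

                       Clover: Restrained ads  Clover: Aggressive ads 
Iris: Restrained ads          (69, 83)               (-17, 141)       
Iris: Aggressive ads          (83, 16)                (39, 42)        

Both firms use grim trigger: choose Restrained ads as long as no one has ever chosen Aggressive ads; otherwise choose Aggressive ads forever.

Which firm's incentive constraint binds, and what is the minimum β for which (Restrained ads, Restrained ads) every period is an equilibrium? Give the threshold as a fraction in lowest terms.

For Iris: deviation gain 83−69 = 14, per-period punishment loss 69−39 = 30. IC gives β ≥ 14/44 = 7/22.
For Clover: gain 58, loss 41 per period, so β ≥ 58/99.
The tighter constraint is Clover's, so cooperation needs β ≥ 58/99.

Clover; β ≥ 58/99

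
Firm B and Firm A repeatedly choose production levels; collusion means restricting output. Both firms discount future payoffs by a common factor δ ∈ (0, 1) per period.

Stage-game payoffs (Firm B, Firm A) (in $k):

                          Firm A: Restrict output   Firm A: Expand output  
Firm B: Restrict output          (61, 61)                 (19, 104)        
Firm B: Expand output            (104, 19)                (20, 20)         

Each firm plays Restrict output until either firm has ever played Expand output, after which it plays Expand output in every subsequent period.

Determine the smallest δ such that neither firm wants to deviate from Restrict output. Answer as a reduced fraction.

One-period gain from deviating is 104 − 61 = 43. The loss is 61 − 20 = 41 in every subsequent period, with present value 41·δ/(1−δ).
Deviation is unprofitable when 41·δ/(1−δ) ≥ 43, i.e. δ/(1−δ) ≥ 43/41.
Equivalently δ ≥ 43/(43+41) = 43/84.

43/84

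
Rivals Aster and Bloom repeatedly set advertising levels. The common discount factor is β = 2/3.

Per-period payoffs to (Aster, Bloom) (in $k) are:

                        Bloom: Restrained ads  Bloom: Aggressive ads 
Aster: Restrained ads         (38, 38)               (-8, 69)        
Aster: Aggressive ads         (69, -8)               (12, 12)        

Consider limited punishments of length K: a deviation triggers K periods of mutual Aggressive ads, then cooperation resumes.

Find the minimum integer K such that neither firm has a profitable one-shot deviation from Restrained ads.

IC: β(1−β^K)/(1−β) ≥ (69−38)/(38−12) = 31/26.
With β = 2/3: need 1 − β^K ≥ 31/26·(1−2/3)/(2/3), i.e. β^K ≤ 0.4038.
Since (2/3)^2 = 0.4444 and (2/3)^3 = 0.2963, the smallest such K is 3.

3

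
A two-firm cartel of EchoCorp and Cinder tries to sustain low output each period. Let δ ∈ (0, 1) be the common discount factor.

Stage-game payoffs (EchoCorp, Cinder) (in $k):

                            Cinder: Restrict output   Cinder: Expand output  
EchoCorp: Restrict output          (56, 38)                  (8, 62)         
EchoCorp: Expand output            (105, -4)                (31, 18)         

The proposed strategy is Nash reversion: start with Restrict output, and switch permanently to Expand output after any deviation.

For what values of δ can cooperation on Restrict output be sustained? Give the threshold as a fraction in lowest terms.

For EchoCorp: deviation gain 105−56 = 49, per-period punishment loss 56−31 = 25. IC gives δ ≥ 49/74.
For Cinder: gain 24, loss 20 per period, so δ ≥ 24/44 = 6/11.
The tighter constraint is EchoCorp's, so cooperation needs δ ≥ 49/74.

49/74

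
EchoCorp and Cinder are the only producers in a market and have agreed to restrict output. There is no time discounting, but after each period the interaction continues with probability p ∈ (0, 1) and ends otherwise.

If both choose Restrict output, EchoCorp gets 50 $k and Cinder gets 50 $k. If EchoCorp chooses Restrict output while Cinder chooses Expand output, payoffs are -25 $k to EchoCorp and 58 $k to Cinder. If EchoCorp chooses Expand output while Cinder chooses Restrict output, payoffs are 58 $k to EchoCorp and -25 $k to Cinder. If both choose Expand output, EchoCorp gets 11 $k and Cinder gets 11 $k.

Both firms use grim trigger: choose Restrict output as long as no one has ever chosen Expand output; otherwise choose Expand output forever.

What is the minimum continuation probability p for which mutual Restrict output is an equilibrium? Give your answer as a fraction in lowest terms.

Expected cooperation value is 50 + p·50 + p²·50 + … = 50/(1−p); deviation gives 58 + p·11/(1−p).
50 ≥ 58(1−p) + 11p ⇒ 47p ≥ 8 ⇒ p ≥ 8/47.

8/47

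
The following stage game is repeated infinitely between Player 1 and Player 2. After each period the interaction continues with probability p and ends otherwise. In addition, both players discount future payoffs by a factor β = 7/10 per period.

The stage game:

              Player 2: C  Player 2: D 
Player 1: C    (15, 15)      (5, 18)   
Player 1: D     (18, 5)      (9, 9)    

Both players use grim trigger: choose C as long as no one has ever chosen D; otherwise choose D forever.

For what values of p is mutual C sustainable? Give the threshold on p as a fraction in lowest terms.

10/21

With continuation probability p and discount β, the effective per-period discount factor is βp.
Grim-trigger IC: βp ≥ (18−15)/(18−9) = 1/3.
So p ≥ (1/3)/(7/10) = 10/21.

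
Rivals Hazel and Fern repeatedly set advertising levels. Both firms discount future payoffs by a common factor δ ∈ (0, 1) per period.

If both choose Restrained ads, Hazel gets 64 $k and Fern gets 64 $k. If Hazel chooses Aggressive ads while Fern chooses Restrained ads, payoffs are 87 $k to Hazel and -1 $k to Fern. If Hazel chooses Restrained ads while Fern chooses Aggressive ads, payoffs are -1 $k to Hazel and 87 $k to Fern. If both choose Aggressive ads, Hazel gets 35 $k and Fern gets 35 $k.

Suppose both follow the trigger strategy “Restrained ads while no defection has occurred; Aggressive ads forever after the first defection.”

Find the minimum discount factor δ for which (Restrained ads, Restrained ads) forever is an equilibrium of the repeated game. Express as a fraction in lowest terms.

Cooperation forever yields 64 each period: 64/(1−δ).
Deviating yields 87 once, then 35 forever: 87 + 35δ/(1−δ).
No profitable deviation requires 64/(1−δ) ≥ 87 + 35δ/(1−δ).
Multiplying by (1−δ): 64 ≥ 87(1−δ) + 35δ = 87 − 52δ.
So 52δ ≥ 23, i.e. δ ≥ 23/52.

23/52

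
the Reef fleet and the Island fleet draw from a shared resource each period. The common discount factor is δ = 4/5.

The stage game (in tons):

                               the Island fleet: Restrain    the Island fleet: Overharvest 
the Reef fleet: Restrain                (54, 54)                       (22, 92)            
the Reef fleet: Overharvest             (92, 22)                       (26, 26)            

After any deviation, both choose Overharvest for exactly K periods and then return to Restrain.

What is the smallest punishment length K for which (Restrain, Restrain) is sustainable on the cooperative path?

2

Need Σ_{k=1}^{K} δ^k ≥ (92−54)/(54−26) = 1.3571 at δ = 4/5.
At K = 1 the sum is 0.8000 < 1.3571; at K = 2 it is 1.4400 ≥ 1.3571.
So the minimum punishment length is K = 2.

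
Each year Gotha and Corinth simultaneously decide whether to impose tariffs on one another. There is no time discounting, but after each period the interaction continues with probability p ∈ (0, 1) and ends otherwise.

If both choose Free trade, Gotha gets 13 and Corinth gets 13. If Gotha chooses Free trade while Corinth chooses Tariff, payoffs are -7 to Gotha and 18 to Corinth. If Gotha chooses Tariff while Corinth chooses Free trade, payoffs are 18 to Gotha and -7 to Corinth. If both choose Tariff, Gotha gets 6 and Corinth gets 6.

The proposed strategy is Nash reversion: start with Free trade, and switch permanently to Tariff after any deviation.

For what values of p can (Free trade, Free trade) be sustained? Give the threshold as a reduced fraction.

5/12

Expected cooperation value is 13 + p·13 + p²·13 + … = 13/(1−p); deviation gives 18 + p·6/(1−p).
13 ≥ 18(1−p) + 6p ⇒ 12p ≥ 5 ⇒ p ≥ 5/12.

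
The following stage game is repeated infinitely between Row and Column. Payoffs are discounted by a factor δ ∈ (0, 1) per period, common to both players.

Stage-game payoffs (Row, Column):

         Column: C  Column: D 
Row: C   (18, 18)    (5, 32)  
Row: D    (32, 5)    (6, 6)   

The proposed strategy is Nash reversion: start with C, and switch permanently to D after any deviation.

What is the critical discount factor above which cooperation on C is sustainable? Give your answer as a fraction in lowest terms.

7/13

Under grim trigger the critical discount factor is (T−C)/(T−P) with T = 32, C = 18, P = 6.
δ* = (32−18)/(32−6) = 14/26 = 7/13.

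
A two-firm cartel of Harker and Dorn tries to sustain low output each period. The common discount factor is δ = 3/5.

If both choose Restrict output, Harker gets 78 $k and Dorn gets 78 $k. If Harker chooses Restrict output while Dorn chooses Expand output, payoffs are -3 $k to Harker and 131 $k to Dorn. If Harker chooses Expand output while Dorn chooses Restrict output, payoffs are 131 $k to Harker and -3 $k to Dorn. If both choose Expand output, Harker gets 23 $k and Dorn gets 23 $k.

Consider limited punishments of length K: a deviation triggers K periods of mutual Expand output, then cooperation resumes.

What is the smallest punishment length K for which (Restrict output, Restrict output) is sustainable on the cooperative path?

No profitable deviation requires (78−23)(δ+…+δ^K) ≥ 131−78, i.e. δ+…+δ^K ≥ 53/55 ≈ 0.9636.
With δ = 3/5, the partial sums are K=1: 0.6000, K=2: 0.9600, K=3: 1.1760.
K = 3 is the first length at which the sum reaches 0.9636.

3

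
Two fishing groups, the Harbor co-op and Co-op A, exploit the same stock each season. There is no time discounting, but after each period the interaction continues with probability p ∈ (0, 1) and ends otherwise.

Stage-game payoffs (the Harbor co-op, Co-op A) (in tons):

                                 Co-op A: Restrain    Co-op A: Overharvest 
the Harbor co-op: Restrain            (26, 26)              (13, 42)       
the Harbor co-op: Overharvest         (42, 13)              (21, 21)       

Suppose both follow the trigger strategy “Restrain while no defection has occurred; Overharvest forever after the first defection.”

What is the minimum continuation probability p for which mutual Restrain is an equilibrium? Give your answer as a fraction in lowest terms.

Expected cooperation value is 26 + p·26 + p²·26 + … = 26/(1−p); deviation gives 42 + p·21/(1−p).
26 ≥ 42(1−p) + 21p ⇒ 21p ≥ 16 ⇒ p ≥ 16/21.

16/21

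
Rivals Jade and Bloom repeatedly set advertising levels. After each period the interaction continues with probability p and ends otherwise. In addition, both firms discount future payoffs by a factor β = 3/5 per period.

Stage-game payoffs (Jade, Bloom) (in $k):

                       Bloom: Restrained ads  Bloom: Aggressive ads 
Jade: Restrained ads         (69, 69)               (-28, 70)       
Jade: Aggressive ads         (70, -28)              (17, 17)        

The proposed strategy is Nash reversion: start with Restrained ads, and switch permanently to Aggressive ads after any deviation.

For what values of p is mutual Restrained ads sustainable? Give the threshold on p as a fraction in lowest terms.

5/159

With continuation probability p and discount β, the effective per-period discount factor is βp.
Grim-trigger IC: βp ≥ (70−69)/(70−17) = 1/53.
So p ≥ (1/53)/(3/5) = 5/159.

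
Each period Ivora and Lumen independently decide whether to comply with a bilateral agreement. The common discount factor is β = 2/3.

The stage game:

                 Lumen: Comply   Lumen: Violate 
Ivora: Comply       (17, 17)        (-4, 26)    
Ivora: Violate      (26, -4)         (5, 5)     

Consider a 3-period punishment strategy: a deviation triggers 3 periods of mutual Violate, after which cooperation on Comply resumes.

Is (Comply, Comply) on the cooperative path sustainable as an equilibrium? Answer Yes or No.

Comparing payoff streams over the 4 periods until play realigns: cooperate → 17(1+β+…+β^3); deviate → 26 + 5(β+…+β^3).
Cooperation is sustained iff (17−5)(β+…+β^3) ≥ 26−17.
β+…+β^3 = 2/3·(1−(2/3)^3)/(1−2/3) = 1.4074, and (26−17)/(17−5) = 0.7500.
1.4074 ≥ 0.7500, so cooperation is sustainable.

Yes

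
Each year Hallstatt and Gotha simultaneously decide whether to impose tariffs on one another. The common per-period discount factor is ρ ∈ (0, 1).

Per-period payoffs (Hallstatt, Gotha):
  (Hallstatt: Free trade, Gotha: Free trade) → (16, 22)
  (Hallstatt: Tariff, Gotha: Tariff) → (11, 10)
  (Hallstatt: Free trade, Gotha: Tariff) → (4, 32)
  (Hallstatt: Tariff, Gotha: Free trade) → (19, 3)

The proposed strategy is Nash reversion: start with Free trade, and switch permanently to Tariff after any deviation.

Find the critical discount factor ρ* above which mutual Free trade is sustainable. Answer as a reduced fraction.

Hallstatt: cooperation gives 16 each period; deviation gives 19 once then 11 forever.
  16/(1−ρ) ≥ 19 + 11ρ/(1−ρ) ⇒ ρ ≥ 3/8.
Gotha: cooperation gives 22 each period; deviation gives 32 once then 10 forever.
  ρ ≥ 10/22 = 5/11.
Both must hold, so the binding constraint is Gotha's: ρ ≥ 5/11.

5/11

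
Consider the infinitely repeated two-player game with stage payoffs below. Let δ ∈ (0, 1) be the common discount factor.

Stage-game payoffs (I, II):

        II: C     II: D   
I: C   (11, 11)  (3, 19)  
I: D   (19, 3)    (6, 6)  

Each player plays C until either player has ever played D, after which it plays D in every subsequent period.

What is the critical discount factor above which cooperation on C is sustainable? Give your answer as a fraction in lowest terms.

8/13

Cooperation forever yields 11 each period: 11/(1−δ).
Deviating yields 19 once, then 6 forever: 19 + 6δ/(1−δ).
No profitable deviation requires 11/(1−δ) ≥ 19 + 6δ/(1−δ).
Multiplying by (1−δ): 11 ≥ 19(1−δ) + 6δ = 19 − 13δ.
So 13δ ≥ 8, i.e. δ ≥ 8/13.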